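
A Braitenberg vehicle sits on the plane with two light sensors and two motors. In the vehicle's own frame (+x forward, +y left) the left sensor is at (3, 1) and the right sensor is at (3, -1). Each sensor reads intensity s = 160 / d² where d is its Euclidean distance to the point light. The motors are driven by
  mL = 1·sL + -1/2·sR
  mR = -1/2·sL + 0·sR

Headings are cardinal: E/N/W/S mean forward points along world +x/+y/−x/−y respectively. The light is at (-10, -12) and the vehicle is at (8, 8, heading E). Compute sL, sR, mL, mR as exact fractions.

80/441 80/401 14440/176841 -40/441

left sensor world pos  = (11, 9); dL² = 882
right sensor world pos = (11, 7); dR² = 802
sL = 160/882 = 80/441
sR = 160/802 = 80/401
mL = 1·sL + -1/2·sR = 14440/176841
mR = -1/2·sL + 0·sR = -40/441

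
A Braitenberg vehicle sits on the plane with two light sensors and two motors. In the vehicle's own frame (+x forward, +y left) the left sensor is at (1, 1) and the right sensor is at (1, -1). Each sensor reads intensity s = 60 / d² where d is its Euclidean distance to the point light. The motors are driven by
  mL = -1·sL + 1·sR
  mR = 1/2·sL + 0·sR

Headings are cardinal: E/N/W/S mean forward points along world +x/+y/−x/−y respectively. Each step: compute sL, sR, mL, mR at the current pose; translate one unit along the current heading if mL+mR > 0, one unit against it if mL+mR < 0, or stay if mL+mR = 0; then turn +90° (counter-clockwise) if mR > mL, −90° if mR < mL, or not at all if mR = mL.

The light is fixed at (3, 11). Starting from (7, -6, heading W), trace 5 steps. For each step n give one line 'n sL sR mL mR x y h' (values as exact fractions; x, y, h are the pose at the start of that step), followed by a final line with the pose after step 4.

n=0: pose=(7,-6,W); sL=20/111, sR=12/53; mL=272/5883, mR=10/111; mL+mR=802/5883 → advance +1; mR−mL=86/1961 → turn +1·90°
n=1: pose=(6,-6,S); sL=3/17, sR=15/82; mL=9/1394, mR=3/34; mL+mR=66/697 → advance +1; mR−mL=57/697 → turn +1·90°
n=2: pose=(6,-7,E); sL=12/61, sR=60/377; mL=-864/22997, mR=6/61; mL+mR=1398/22997 → advance +1; mR−mL=3126/22997 → turn +1·90°
n=3: pose=(7,-7,N); sL=30/149, sR=30/157; mL=-240/23393, mR=15/149; mL+mR=2115/23393 → advance +1; mR−mL=2595/23393 → turn +1·90°
n=4: pose=(7,-6,W); sL=20/111, sR=12/53; mL=272/5883, mR=10/111; mL+mR=802/5883 → advance +1; mR−mL=86/1961 → turn +1·90°

0 20/111 12/53 272/5883 10/111 7 -6 W
1 3/17 15/82 9/1394 3/34 6 -6 S
2 12/61 60/377 -864/22997 6/61 6 -7 E
3 30/149 30/157 -240/23393 15/149 7 -7 N
4 20/111 12/53 272/5883 10/111 7 -6 W
final 6 -6 S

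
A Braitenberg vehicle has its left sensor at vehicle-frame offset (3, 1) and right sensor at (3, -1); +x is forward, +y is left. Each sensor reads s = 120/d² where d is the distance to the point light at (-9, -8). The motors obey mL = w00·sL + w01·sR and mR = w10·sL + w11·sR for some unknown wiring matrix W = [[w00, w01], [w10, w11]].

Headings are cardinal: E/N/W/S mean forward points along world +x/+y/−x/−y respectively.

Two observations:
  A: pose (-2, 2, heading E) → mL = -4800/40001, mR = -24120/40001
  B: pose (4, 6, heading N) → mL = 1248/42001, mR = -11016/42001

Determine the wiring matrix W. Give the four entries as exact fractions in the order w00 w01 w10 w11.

obs A: pose=(-2,2,E) → sL=120/221, sR=120/181, mL=-4800/40001, mR=-24120/40001
obs B: pose=(4,6,N) → sL=120/433, sR=24/97, mL=1248/42001, mR=-11016/42001
sensor matrix S = [[120/221, 120/181], [120/433, 24/97]]; det S = -82978560/1680082001
solve [mL_A; mL_B] = S·[w00; w01] and [mR_A; mR_B] = S·[w10; w11]:
  w00 = 1, w01 = -1, w10 = -1/2, w11 = -1/2

1 -1 -1/2 -1/2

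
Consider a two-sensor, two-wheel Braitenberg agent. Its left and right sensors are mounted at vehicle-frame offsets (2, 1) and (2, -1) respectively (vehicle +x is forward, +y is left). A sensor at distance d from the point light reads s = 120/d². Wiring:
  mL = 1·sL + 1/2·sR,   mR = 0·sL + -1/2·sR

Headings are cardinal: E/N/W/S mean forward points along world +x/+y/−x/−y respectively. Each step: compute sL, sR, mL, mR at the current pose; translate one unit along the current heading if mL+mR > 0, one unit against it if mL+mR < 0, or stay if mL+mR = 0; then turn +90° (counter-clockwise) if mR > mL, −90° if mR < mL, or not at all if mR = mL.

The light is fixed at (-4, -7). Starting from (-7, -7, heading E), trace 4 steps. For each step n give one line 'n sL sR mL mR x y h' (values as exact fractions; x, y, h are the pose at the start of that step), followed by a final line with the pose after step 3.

0 60 60 90 -30 -7 -7 E
1 24 120/13 372/13 -60/13 -6 -7 S
2 6 15/2 39/4 -15/4 -6 -8 W
3 120/17 24 324/17 -12 -7 -8 N
final -7 -7 E

n=0: pose=(-7,-7,E); sL=60, sR=60; mL=90, mR=-30; mL+mR=60 → advance +1; mR−mL=-120 → turn -1·90°
n=1: pose=(-6,-7,S); sL=24, sR=120/13; mL=372/13, mR=-60/13; mL+mR=24 → advance +1; mR−mL=-432/13 → turn -1·90°
n=2: pose=(-6,-8,W); sL=6, sR=15/2; mL=39/4, mR=-15/4; mL+mR=6 → advance +1; mR−mL=-27/2 → turn -1·90°
n=3: pose=(-7,-8,N); sL=120/17, sR=24; mL=324/17, mR=-12; mL+mR=120/17 → advance +1; mR−mL=-528/17 → turn -1·90°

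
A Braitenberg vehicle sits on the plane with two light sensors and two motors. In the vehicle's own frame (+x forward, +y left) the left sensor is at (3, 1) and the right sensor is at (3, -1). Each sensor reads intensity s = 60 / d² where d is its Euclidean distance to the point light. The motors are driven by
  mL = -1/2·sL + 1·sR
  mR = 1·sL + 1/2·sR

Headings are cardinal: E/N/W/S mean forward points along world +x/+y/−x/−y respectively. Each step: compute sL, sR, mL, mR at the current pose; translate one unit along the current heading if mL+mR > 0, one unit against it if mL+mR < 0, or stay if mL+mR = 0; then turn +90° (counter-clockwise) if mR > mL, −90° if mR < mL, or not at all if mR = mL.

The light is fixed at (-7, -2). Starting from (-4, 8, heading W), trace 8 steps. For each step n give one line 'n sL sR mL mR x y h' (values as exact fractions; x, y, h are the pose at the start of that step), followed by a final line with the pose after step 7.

0 20/27 60/121 410/3267 3230/3267 -4 8 W
1 30/29 6/5 99/145 237/145 -5 8 S
2 12/25 60/89 966/2225 1818/2225 -5 7 E
3 15/37 3/8 51/296 351/592 -4 7 N
4 20/27 60/121 410/3267 3230/3267 -4 8 W
5 30/29 6/5 99/145 237/145 -5 8 S
6 12/25 60/89 966/2225 1818/2225 -5 7 E
7 15/37 3/8 51/296 351/592 -4 7 N
final -4 8 W

n=0: pose=(-4,8,W); sL=20/27, sR=60/121; mL=410/3267, mR=3230/3267; mL+mR=3640/3267 → advance +1; mR−mL=940/1089 → turn +1·90°
n=1: pose=(-5,8,S); sL=30/29, sR=6/5; mL=99/145, mR=237/145; mL+mR=336/145 → advance +1; mR−mL=138/145 → turn +1·90°
n=2: pose=(-5,7,E); sL=12/25, sR=60/89; mL=966/2225, mR=1818/2225; mL+mR=2784/2225 → advance +1; mR−mL=852/2225 → turn +1·90°
n=3: pose=(-4,7,N); sL=15/37, sR=3/8; mL=51/296, mR=351/592; mL+mR=453/592 → advance +1; mR−mL=249/592 → turn +1·90°
n=4: pose=(-4,8,W); sL=20/27, sR=60/121; mL=410/3267, mR=3230/3267; mL+mR=3640/3267 → advance +1; mR−mL=940/1089 → turn +1·90°
n=5: pose=(-5,8,S); sL=30/29, sR=6/5; mL=99/145, mR=237/145; mL+mR=336/145 → advance +1; mR−mL=138/145 → turn +1·90°
n=6: pose=(-5,7,E); sL=12/25, sR=60/89; mL=966/2225, mR=1818/2225; mL+mR=2784/2225 → advance +1; mR−mL=852/2225 → turn +1·90°
n=7: pose=(-4,7,N); sL=15/37, sR=3/8; mL=51/296, mR=351/592; mL+mR=453/592 → advance +1; mR−mL=249/592 → turn +1·90°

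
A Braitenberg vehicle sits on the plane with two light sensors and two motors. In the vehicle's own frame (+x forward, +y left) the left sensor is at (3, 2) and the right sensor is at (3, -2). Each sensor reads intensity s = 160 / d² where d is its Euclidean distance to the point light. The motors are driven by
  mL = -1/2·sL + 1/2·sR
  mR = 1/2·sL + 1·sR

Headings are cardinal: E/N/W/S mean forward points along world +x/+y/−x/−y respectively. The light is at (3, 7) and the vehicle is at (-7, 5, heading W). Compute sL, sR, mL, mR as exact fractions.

32/37 160/169 256/6253 8624/6253

left sensor world pos  = (-10, 3); dL² = 185
right sensor world pos = (-10, 7); dR² = 169
sL = 160/185 = 32/37
sR = 160/169 = 160/169
mL = -1/2·sL + 1/2·sR = 256/6253
mR = 1/2·sL + 1·sR = 8624/6253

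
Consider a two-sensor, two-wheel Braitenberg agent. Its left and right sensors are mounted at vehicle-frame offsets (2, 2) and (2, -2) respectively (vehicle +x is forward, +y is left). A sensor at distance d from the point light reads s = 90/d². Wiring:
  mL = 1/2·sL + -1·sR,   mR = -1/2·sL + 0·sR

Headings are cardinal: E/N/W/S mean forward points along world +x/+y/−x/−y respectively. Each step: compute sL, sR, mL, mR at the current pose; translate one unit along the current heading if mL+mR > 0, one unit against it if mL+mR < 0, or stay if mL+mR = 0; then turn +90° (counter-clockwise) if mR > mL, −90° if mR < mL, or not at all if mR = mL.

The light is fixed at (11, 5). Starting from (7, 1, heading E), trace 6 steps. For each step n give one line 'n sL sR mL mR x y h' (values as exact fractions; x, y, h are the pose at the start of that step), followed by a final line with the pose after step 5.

n=0: pose=(7,1,E); sL=45/4, sR=9/4; mL=27/8, mR=-45/8; mL+mR=-9/4 → advance -1; mR−mL=-9 → turn -1·90°
n=1: pose=(6,1,S); sL=2, sR=18/17; mL=-1/17, mR=-1; mL+mR=-18/17 → advance -1; mR−mL=-16/17 → turn -1·90°
n=2: pose=(6,2,W); sL=45/37, sR=9/5; mL=-441/370, mR=-45/74; mL+mR=-9/5 → advance -1; mR−mL=108/185 → turn +1·90°
n=3: pose=(7,2,S); sL=90/29, sR=90/61; mL=135/1769, mR=-45/29; mL+mR=-90/61 → advance -1; mR−mL=-2880/1769 → turn -1·90°
n=4: pose=(7,3,W); sL=45/26, sR=5/2; mL=-85/52, mR=-45/52; mL+mR=-5/2 → advance -1; mR−mL=10/13 → turn +1·90°
n=5: pose=(8,3,S); sL=90/17, sR=90/41; mL=315/697, mR=-45/17; mL+mR=-90/41 → advance -1; mR−mL=-2160/697 → turn -1·90°

0 45/4 9/4 27/8 -45/8 7 1 E
1 2 18/17 -1/17 -1 6 1 S
2 45/37 9/5 -441/370 -45/74 6 2 W
3 90/29 90/61 135/1769 -45/29 7 2 S
4 45/26 5/2 -85/52 -45/52 7 3 W
5 90/17 90/41 315/697 -45/17 8 3 S
final 8 4 W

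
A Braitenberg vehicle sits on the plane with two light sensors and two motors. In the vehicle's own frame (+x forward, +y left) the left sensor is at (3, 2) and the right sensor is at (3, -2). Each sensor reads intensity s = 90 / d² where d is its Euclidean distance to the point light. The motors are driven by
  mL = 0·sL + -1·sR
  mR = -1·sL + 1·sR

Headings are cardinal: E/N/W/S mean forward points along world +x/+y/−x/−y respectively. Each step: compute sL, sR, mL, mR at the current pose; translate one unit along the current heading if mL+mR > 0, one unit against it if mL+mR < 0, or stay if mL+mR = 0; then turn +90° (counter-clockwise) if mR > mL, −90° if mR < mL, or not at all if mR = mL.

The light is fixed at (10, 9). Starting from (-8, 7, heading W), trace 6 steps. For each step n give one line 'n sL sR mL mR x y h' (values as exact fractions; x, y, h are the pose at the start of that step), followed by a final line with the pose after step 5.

0 90/457 10/49 -10/49 160/22393 -8 7 W
1 9/25 45/193 -45/193 -612/4825 -7 7 S
2 90/197 18/41 -18/41 -144/8077 -7 8 E
3 45/202 9/26 -9/26 162/1313 -8 8 N
4 90/457 10/49 -10/49 160/22393 -8 7 W
5 9/25 45/193 -45/193 -612/4825 -7 7 S
final -7 8 E

n=0: pose=(-8,7,W); sL=90/457, sR=10/49; mL=-10/49, mR=160/22393; mL+mR=-90/457 → advance -1; mR−mL=4730/22393 → turn +1·90°
n=1: pose=(-7,7,S); sL=9/25, sR=45/193; mL=-45/193, mR=-612/4825; mL+mR=-9/25 → advance -1; mR−mL=513/4825 → turn +1·90°
n=2: pose=(-7,8,E); sL=90/197, sR=18/41; mL=-18/41, mR=-144/8077; mL+mR=-90/197 → advance -1; mR−mL=3402/8077 → turn +1·90°
n=3: pose=(-8,8,N); sL=45/202, sR=9/26; mL=-9/26, mR=162/1313; mL+mR=-45/202 → advance -1; mR−mL=1233/2626 → turn +1·90°
n=4: pose=(-8,7,W); sL=90/457, sR=10/49; mL=-10/49, mR=160/22393; mL+mR=-90/457 → advance -1; mR−mL=4730/22393 → turn +1·90°
n=5: pose=(-7,7,S); sL=9/25, sR=45/193; mL=-45/193, mR=-612/4825; mL+mR=-9/25 → advance -1; mR−mL=513/4825 → turn +1·90°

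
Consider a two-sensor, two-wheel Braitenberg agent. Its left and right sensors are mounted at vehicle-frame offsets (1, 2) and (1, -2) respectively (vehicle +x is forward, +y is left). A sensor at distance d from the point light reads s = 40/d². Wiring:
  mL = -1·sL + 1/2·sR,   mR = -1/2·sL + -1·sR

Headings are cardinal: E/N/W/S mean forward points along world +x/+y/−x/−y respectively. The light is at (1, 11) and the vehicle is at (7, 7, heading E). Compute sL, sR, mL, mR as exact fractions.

left sensor world pos  = (8, 9); dL² = 53
right sensor world pos = (8, 5); dR² = 85
sL = 40/53 = 40/53
sR = 40/85 = 8/17
mL = -1·sL + 1/2·sR = -468/901
mR = -1/2·sL + -1·sR = -764/901

40/53 8/17 -468/901 -764/901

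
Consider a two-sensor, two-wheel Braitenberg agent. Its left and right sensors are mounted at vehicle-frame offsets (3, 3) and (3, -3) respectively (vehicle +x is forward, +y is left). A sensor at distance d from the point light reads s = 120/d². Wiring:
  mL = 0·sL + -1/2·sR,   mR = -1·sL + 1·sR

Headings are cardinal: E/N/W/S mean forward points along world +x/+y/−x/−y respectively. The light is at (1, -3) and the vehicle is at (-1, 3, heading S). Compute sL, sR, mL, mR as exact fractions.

left sensor world pos  = (2, 0); dL² = 10
right sensor world pos = (-4, 0); dR² = 34
sL = 120/10 = 12
sR = 120/34 = 60/17
mL = 0·sL + -1/2·sR = -30/17
mR = -1·sL + 1·sR = -144/17

12 60/17 -30/17 -144/17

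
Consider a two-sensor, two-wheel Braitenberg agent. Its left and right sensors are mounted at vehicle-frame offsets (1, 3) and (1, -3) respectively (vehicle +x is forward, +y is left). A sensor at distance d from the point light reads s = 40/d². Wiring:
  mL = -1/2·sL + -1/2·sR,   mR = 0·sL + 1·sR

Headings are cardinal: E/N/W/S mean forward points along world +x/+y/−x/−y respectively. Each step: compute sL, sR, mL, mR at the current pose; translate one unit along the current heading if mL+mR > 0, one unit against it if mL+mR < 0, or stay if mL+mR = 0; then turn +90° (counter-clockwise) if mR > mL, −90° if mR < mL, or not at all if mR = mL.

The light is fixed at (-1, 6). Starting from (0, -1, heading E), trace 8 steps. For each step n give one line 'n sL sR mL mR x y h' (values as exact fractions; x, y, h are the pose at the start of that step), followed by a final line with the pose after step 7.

n=0: pose=(0,-1,E); sL=2, sR=5/13; mL=-31/26, mR=5/13; mL+mR=-21/26 → advance -1; mR−mL=41/26 → turn +1·90°
n=1: pose=(-1,-1,N); sL=8/9, sR=8/9; mL=-8/9, mR=8/9; mL+mR=0 → advance +0; mR−mL=16/9 → turn +1·90°
n=2: pose=(-1,-1,W); sL=40/101, sR=40/17; mL=-2360/1717, mR=40/17; mL+mR=1680/1717 → advance +1; mR−mL=6400/1717 → turn +1·90°
n=3: pose=(-2,-1,S); sL=10/17, sR=1/2; mL=-37/68, mR=1/2; mL+mR=-3/68 → advance -1; mR−mL=71/68 → turn +1·90°
n=4: pose=(-2,0,E); sL=40/9, sR=40/81; mL=-200/81, mR=40/81; mL+mR=-160/81 → advance -1; mR−mL=80/27 → turn +1·90°
n=5: pose=(-3,0,N); sL=4/5, sR=20/13; mL=-76/65, mR=20/13; mL+mR=24/65 → advance +1; mR−mL=176/65 → turn +1·90°
n=6: pose=(-3,1,W); sL=40/73, sR=40/13; mL=-1720/949, mR=40/13; mL+mR=1200/949 → advance +1; mR−mL=4640/949 → turn +1·90°
n=7: pose=(-4,1,S); sL=10/9, sR=5/9; mL=-5/6, mR=5/9; mL+mR=-5/18 → advance -1; mR−mL=25/18 → turn +1·90°

0 2 5/13 -31/26 5/13 0 -1 E
1 8/9 8/9 -8/9 8/9 -1 -1 N
2 40/101 40/17 -2360/1717 40/17 -1 -1 W
3 10/17 1/2 -37/68 1/2 -2 -1 S
4 40/9 40/81 -200/81 40/81 -2 0 E
5 4/5 20/13 -76/65 20/13 -3 0 N
6 40/73 40/13 -1720/949 40/13 -3 1 W
7 10/9 5/9 -5/6 5/9 -4 1 S
final -4 2 E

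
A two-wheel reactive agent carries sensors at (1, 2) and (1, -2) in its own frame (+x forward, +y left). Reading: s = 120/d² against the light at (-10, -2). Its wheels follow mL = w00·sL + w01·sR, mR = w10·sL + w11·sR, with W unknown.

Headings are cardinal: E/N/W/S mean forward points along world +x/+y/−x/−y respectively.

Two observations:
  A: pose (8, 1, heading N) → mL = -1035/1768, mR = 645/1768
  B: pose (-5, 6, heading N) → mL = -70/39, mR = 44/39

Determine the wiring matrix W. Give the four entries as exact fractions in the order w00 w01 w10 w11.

-1 -1/2 1/2 1/2

obs A: pose=(8,1,N) → sL=15/34, sR=15/52, mL=-1035/1768, mR=645/1768
obs B: pose=(-5,6,N) → sL=4/3, sR=12/13, mL=-70/39, mR=44/39
sensor matrix S = [[15/34, 15/52], [4/3, 12/13]]; det S = 5/221
solve [mL_A; mL_B] = S·[w00; w01] and [mR_A; mR_B] = S·[w10; w11]:
  w00 = -1, w01 = -1/2, w10 = 1/2, w11 = 1/2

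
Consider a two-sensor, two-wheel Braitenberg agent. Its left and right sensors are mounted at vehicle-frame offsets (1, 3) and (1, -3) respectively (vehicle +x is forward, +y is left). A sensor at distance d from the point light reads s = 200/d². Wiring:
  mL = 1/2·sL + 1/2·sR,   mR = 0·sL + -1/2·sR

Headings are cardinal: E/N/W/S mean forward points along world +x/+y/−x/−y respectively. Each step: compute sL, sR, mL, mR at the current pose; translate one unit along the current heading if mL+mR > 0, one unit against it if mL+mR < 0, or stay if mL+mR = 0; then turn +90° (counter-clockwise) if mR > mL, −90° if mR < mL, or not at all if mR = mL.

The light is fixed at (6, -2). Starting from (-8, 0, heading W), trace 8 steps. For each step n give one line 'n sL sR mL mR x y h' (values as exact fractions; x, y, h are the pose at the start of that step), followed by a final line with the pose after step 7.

n=0: pose=(-8,0,W); sL=100/113, sR=4/5; mL=476/565, mR=-2/5; mL+mR=50/113 → advance +1; mR−mL=-702/565 → turn -1·90°
n=1: pose=(-9,0,N); sL=200/333, sR=200/153; mL=600/629, mR=-100/153; mL+mR=100/333 → advance +1; mR−mL=-9100/5661 → turn -1·90°
n=2: pose=(-9,1,E); sL=25/29, sR=50/49; mL=2675/2842, mR=-25/49; mL+mR=25/58 → advance +1; mR−mL=-4125/2842 → turn -1·90°
n=3: pose=(-8,1,S); sL=8/5, sR=200/293; mL=1672/1465, mR=-100/293; mL+mR=4/5 → advance +1; mR−mL=-2172/1465 → turn -1·90°
n=4: pose=(-8,0,W); sL=100/113, sR=4/5; mL=476/565, mR=-2/5; mL+mR=50/113 → advance +1; mR−mL=-702/565 → turn -1·90°
n=5: pose=(-9,0,N); sL=200/333, sR=200/153; mL=600/629, mR=-100/153; mL+mR=100/333 → advance +1; mR−mL=-9100/5661 → turn -1·90°
n=6: pose=(-9,1,E); sL=25/29, sR=50/49; mL=2675/2842, mR=-25/49; mL+mR=25/58 → advance +1; mR−mL=-4125/2842 → turn -1·90°
n=7: pose=(-8,1,S); sL=8/5, sR=200/293; mL=1672/1465, mR=-100/293; mL+mR=4/5 → advance +1; mR−mL=-2172/1465 → turn -1·90°

0 100/113 4/5 476/565 -2/5 -8 0 W
1 200/333 200/153 600/629 -100/153 -9 0 N
2 25/29 50/49 2675/2842 -25/49 -9 1 E
3 8/5 200/293 1672/1465 -100/293 -8 1 S
4 100/113 4/5 476/565 -2/5 -8 0 W
5 200/333 200/153 600/629 -100/153 -9 0 N
6 25/29 50/49 2675/2842 -25/49 -9 1 E
7 8/5 200/293 1672/1465 -100/293 -8 1 S
final -8 0 W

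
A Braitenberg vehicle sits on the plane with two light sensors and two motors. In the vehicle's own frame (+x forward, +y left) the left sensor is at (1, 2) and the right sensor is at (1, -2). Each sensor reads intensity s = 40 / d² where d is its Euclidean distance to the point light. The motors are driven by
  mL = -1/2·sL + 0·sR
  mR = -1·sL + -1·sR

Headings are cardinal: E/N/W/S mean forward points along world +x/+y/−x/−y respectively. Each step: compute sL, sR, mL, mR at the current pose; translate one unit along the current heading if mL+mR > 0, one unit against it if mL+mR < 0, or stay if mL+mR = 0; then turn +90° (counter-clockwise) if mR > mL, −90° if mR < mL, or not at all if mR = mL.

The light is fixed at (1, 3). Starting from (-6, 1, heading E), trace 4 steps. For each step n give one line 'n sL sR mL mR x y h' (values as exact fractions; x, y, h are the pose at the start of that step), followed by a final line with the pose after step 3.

n=0: pose=(-6,1,E); sL=10/9, sR=10/13; mL=-5/9, mR=-220/117; mL+mR=-95/39 → advance -1; mR−mL=-155/117 → turn -1·90°
n=1: pose=(-7,1,S); sL=8/9, sR=40/109; mL=-4/9, mR=-1232/981; mL+mR=-556/327 → advance -1; mR−mL=-796/981 → turn -1·90°
n=2: pose=(-7,2,W); sL=4/9, sR=20/41; mL=-2/9, mR=-344/369; mL+mR=-142/123 → advance -1; mR−mL=-262/369 → turn -1·90°
n=3: pose=(-6,2,N); sL=40/81, sR=8/5; mL=-20/81, mR=-848/405; mL+mR=-316/135 → advance -1; mR−mL=-748/405 → turn -1·90°

0 10/9 10/13 -5/9 -220/117 -6 1 E
1 8/9 40/109 -4/9 -1232/981 -7 1 S
2 4/9 20/41 -2/9 -344/369 -7 2 W
3 40/81 8/5 -20/81 -848/405 -6 2 N
final -6 1 E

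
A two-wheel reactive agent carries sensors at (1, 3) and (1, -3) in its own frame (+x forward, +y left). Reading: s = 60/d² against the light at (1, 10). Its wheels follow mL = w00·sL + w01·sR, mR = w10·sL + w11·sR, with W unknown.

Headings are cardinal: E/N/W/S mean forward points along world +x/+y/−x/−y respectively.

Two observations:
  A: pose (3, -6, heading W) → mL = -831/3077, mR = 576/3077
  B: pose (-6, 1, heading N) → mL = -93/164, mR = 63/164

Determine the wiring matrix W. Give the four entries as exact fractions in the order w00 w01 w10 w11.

obs A: pose=(3,-6,W) → sL=30/181, sR=6/17, mL=-831/3077, mR=576/3077
obs B: pose=(-6,1,N) → sL=15/41, sR=3/4, mL=-93/164, mR=63/164
sensor matrix S = [[30/181, 6/17], [15/41, 3/4]]; det S = -1215/252314
solve [mL_A; mL_B] = S·[w00; w01] and [mR_A; mR_B] = S·[w10; w11]:
  w00 = 1/2, w01 = -1, w10 = -1, w11 = 1

1/2 -1 -1 1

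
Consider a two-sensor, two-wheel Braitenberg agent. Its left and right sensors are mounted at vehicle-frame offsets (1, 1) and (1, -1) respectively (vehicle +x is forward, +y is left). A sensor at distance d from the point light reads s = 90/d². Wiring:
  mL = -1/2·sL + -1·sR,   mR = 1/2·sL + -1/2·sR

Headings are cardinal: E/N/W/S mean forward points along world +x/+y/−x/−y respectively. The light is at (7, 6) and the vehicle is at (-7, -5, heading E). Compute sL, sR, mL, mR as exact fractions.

90/269 90/313 -38295/84197 1980/84197

left sensor world pos  = (-6, -4); dL² = 269
right sensor world pos = (-6, -6); dR² = 313
sL = 90/269 = 90/269
sR = 90/313 = 90/313
mL = -1/2·sL + -1·sR = -38295/84197
mR = 1/2·sL + -1/2·sR = 1980/84197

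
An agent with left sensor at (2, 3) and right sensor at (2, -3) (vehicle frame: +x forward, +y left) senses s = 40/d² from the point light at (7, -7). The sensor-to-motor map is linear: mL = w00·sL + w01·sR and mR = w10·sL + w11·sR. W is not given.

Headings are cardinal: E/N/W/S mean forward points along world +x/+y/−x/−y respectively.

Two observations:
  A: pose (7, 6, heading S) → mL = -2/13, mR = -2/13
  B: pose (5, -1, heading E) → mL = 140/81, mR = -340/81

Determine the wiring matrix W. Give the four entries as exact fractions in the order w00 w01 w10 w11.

-1 1/2 1/2 -1

obs A: pose=(7,6,S) → sL=4/13, sR=4/13, mL=-2/13, mR=-2/13
obs B: pose=(5,-1,E) → sL=40/81, sR=40/9, mL=140/81, mR=-340/81
sensor matrix S = [[4/13, 4/13], [40/81, 40/9]]; det S = 1280/1053
solve [mL_A; mL_B] = S·[w00; w01] and [mR_A; mR_B] = S·[w10; w11]:
  w00 = -1, w01 = 1/2, w10 = 1/2, w11 = -1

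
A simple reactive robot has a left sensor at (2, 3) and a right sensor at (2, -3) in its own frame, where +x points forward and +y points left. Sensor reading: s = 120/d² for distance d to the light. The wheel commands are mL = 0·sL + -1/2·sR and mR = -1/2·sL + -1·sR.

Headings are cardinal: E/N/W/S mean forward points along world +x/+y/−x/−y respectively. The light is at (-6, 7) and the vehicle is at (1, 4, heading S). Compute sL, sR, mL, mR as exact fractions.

24/25 120/41 -60/41 -3492/1025

left sensor world pos  = (4, 2); dL² = 125
right sensor world pos = (-2, 2); dR² = 41
sL = 120/125 = 24/25
sR = 120/41 = 120/41
mL = 0·sL + -1/2·sR = -60/41
mR = -1/2·sL + -1·sR = -3492/1025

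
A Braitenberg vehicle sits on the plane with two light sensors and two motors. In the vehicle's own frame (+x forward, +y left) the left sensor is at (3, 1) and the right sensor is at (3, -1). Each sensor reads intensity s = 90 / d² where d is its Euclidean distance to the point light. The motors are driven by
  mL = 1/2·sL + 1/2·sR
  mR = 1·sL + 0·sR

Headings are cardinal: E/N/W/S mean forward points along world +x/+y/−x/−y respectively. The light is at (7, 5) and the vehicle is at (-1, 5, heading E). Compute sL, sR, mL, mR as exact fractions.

left sensor world pos  = (2, 6); dL² = 26
right sensor world pos = (2, 4); dR² = 26
sL = 90/26 = 45/13
sR = 90/26 = 45/13
mL = 1/2·sL + 1/2·sR = 45/13
mR = 1·sL + 0·sR = 45/13

45/13 45/13 45/13 45/13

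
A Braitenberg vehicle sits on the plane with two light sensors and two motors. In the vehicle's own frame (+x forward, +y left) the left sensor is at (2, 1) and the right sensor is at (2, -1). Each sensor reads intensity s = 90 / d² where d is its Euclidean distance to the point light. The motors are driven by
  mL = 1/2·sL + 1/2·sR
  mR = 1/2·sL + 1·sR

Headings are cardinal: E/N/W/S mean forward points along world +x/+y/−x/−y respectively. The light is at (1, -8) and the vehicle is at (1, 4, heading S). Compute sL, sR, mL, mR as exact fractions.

90/101 90/101 90/101 135/101

left sensor world pos  = (2, 2); dL² = 101
right sensor world pos = (0, 2); dR² = 101
sL = 90/101 = 90/101
sR = 90/101 = 90/101
mL = 1/2·sL + 1/2·sR = 90/101
mR = 1/2·sL + 1·sR = 135/101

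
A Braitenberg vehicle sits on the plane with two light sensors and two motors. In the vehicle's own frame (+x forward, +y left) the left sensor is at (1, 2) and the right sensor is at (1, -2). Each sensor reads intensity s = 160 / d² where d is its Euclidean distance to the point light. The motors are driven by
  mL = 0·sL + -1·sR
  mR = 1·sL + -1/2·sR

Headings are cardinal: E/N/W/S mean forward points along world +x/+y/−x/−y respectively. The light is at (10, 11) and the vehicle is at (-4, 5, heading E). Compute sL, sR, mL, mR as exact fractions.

left sensor world pos  = (-3, 7); dL² = 185
right sensor world pos = (-3, 3); dR² = 233
sL = 160/185 = 32/37
sR = 160/233 = 160/233
mL = 0·sL + -1·sR = -160/233
mR = 1·sL + -1/2·sR = 4496/8621

32/37 160/233 -160/233 4496/8621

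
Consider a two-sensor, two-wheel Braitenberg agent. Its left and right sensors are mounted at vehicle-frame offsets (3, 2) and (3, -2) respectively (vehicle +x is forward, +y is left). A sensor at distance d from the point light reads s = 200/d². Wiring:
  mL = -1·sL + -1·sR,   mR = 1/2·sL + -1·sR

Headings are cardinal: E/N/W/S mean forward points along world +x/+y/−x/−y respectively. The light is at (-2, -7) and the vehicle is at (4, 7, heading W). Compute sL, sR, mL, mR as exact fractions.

200/153 40/53 -16720/8109 -820/8109

left sensor world pos  = (1, 5); dL² = 153
right sensor world pos = (1, 9); dR² = 265
sL = 200/153 = 200/153
sR = 200/265 = 40/53
mL = -1·sL + -1·sR = -16720/8109
mR = 1/2·sL + -1·sR = -820/8109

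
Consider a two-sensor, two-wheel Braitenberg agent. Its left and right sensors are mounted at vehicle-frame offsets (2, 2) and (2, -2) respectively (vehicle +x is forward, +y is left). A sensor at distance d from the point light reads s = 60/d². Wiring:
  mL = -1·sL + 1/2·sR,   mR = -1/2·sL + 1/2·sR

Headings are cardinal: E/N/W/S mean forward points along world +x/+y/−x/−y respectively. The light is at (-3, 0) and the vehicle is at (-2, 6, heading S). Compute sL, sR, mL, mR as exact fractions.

12/5 60/17 -54/85 48/85

left sensor world pos  = (0, 4); dL² = 25
right sensor world pos = (-4, 4); dR² = 17
sL = 60/25 = 12/5
sR = 60/17 = 60/17
mL = -1·sL + 1/2·sR = -54/85
mR = -1/2·sL + 1/2·sR = 48/85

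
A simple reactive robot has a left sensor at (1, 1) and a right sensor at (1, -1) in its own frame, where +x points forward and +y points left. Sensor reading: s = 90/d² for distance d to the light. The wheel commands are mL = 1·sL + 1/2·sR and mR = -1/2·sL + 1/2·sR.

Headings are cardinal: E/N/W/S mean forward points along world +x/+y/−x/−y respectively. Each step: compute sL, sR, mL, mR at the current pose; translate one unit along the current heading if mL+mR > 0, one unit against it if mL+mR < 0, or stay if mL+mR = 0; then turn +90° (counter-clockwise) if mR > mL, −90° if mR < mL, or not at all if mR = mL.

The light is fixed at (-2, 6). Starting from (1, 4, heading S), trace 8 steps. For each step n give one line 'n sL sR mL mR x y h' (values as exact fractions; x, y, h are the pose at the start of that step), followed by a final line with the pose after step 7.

0 18/5 90/13 459/65 108/65 1 4 S
1 9/2 45/4 81/8 27/8 1 3 W
2 18 90/13 279/13 -72/13 0 3 N
3 9 5 23/2 -2 0 4 E
4 18/5 90/13 459/65 108/65 1 4 S
5 9/2 45/4 81/8 27/8 1 3 W
6 18 90/13 279/13 -72/13 0 3 N
7 9 5 23/2 -2 0 4 E
final 1 4 S

n=0: pose=(1,4,S); sL=18/5, sR=90/13; mL=459/65, mR=108/65; mL+mR=567/65 → advance +1; mR−mL=-27/5 → turn -1·90°
n=1: pose=(1,3,W); sL=9/2, sR=45/4; mL=81/8, mR=27/8; mL+mR=27/2 → advance +1; mR−mL=-27/4 → turn -1·90°
n=2: pose=(0,3,N); sL=18, sR=90/13; mL=279/13, mR=-72/13; mL+mR=207/13 → advance +1; mR−mL=-27 → turn -1·90°
n=3: pose=(0,4,E); sL=9, sR=5; mL=23/2, mR=-2; mL+mR=19/2 → advance +1; mR−mL=-27/2 → turn -1·90°
n=4: pose=(1,4,S); sL=18/5, sR=90/13; mL=459/65, mR=108/65; mL+mR=567/65 → advance +1; mR−mL=-27/5 → turn -1·90°
n=5: pose=(1,3,W); sL=9/2, sR=45/4; mL=81/8, mR=27/8; mL+mR=27/2 → advance +1; mR−mL=-27/4 → turn -1·90°
n=6: pose=(0,3,N); sL=18, sR=90/13; mL=279/13, mR=-72/13; mL+mR=207/13 → advance +1; mR−mL=-27 → turn -1·90°
n=7: pose=(0,4,E); sL=9, sR=5; mL=23/2, mR=-2; mL+mR=19/2 → advance +1; mR−mL=-27/2 → turn -1·90°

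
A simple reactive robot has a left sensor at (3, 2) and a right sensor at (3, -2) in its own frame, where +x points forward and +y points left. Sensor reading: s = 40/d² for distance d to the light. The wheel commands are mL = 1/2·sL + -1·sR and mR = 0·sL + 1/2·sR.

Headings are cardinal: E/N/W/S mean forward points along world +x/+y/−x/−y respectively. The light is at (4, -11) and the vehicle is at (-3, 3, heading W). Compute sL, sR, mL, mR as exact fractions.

left sensor world pos  = (-6, 1); dL² = 244
right sensor world pos = (-6, 5); dR² = 356
sL = 40/244 = 10/61
sR = 40/356 = 10/89
mL = 1/2·sL + -1·sR = -165/5429
mR = 0·sL + 1/2·sR = 5/89

10/61 10/89 -165/5429 5/89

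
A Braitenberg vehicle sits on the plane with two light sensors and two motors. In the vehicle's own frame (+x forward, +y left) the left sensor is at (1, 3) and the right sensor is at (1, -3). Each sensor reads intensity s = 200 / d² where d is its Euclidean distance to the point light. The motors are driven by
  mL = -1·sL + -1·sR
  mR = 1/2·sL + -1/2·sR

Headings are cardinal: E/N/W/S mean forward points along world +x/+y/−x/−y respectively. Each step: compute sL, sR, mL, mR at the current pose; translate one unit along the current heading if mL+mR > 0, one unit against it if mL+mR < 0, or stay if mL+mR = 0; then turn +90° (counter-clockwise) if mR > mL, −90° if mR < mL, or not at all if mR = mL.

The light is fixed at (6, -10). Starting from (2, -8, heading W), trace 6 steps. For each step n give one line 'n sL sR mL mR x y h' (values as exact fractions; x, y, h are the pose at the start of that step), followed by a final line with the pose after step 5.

n=0: pose=(2,-8,W); sL=100/13, sR=4; mL=-152/13, mR=24/13; mL+mR=-128/13 → advance -1; mR−mL=176/13 → turn +1·90°
n=1: pose=(3,-8,S); sL=200, sR=200/37; mL=-7600/37, mR=3600/37; mL+mR=-4000/37 → advance -1; mR−mL=11200/37 → turn +1·90°
n=2: pose=(3,-7,E); sL=5, sR=50; mL=-55, mR=-45/2; mL+mR=-155/2 → advance -1; mR−mL=65/2 → turn +1·90°
n=3: pose=(2,-7,N); sL=40/13, sR=200/17; mL=-3280/221, mR=-960/221; mL+mR=-4240/221 → advance -1; mR−mL=2320/221 → turn +1·90°
n=4: pose=(2,-8,W); sL=100/13, sR=4; mL=-152/13, mR=24/13; mL+mR=-128/13 → advance -1; mR−mL=176/13 → turn +1·90°
n=5: pose=(3,-8,S); sL=200, sR=200/37; mL=-7600/37, mR=3600/37; mL+mR=-4000/37 → advance -1; mR−mL=11200/37 → turn +1·90°

0 100/13 4 -152/13 24/13 2 -8 W
1 200 200/37 -7600/37 3600/37 3 -8 S
2 5 50 -55 -45/2 3 -7 E
3 40/13 200/17 -3280/221 -960/221 2 -7 N
4 100/13 4 -152/13 24/13 2 -8 W
5 200 200/37 -7600/37 3600/37 3 -8 S
final 3 -7 E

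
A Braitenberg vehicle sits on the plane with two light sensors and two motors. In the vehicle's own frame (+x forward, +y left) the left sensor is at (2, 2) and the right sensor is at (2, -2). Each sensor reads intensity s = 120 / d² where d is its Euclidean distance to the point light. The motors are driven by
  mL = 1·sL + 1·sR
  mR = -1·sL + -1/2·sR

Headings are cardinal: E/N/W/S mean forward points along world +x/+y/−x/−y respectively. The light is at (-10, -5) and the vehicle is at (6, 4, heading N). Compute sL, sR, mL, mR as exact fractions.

left sensor world pos  = (4, 6); dL² = 317
right sensor world pos = (8, 6); dR² = 445
sL = 120/317 = 120/317
sR = 120/445 = 24/89
mL = 1·sL + 1·sR = 18288/28213
mR = -1·sL + -1/2·sR = -14484/28213

120/317 24/89 18288/28213 -14484/28213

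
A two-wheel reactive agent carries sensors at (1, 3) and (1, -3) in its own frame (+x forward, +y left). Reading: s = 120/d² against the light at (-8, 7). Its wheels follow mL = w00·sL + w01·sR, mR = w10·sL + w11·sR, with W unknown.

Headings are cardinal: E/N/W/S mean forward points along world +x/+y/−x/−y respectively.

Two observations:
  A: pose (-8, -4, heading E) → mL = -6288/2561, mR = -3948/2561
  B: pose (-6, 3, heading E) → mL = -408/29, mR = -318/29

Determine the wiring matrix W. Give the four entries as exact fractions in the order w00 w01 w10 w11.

obs A: pose=(-8,-4,E) → sL=24/13, sR=120/197, mL=-6288/2561, mR=-3948/2561
obs B: pose=(-6,3,E) → sL=12, sR=60/29, mL=-408/29, mR=-318/29
sensor matrix S = [[24/13, 120/197], [12, 60/29]]; det S = -259200/74269
solve [mL_A; mL_B] = S·[w00; w01] and [mR_A; mR_B] = S·[w10; w11]:
  w00 = -1, w01 = -1, w10 = -1, w11 = 1/2

-1 -1 -1 1/2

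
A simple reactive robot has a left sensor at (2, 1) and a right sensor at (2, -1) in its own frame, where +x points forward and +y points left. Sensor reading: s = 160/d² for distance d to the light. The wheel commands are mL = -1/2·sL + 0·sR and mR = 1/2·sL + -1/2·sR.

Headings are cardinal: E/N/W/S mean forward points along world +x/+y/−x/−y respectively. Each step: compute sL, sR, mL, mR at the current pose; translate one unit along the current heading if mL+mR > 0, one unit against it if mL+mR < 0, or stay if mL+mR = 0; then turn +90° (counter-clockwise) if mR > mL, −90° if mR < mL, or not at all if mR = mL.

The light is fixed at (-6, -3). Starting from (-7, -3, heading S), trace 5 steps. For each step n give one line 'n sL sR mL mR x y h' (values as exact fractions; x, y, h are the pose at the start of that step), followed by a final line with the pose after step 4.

0 40 20 -20 10 -7 -3 S
1 32 160 -16 -64 -7 -2 E
2 80 16 -40 32 -8 -2 S
3 160/9 160 -80/9 -640/9 -8 -1 E
4 40 10 -20 15 -9 -1 S
final -9 0 E

n=0: pose=(-7,-3,S); sL=40, sR=20; mL=-20, mR=10; mL+mR=-10 → advance -1; mR−mL=30 → turn +1·90°
n=1: pose=(-7,-2,E); sL=32, sR=160; mL=-16, mR=-64; mL+mR=-80 → advance -1; mR−mL=-48 → turn -1·90°
n=2: pose=(-8,-2,S); sL=80, sR=16; mL=-40, mR=32; mL+mR=-8 → advance -1; mR−mL=72 → turn +1·90°
n=3: pose=(-8,-1,E); sL=160/9, sR=160; mL=-80/9, mR=-640/9; mL+mR=-80 → advance -1; mR−mL=-560/9 → turn -1·90°
n=4: pose=(-9,-1,S); sL=40, sR=10; mL=-20, mR=15; mL+mR=-5 → advance -1; mR−mL=35 → turn +1·90°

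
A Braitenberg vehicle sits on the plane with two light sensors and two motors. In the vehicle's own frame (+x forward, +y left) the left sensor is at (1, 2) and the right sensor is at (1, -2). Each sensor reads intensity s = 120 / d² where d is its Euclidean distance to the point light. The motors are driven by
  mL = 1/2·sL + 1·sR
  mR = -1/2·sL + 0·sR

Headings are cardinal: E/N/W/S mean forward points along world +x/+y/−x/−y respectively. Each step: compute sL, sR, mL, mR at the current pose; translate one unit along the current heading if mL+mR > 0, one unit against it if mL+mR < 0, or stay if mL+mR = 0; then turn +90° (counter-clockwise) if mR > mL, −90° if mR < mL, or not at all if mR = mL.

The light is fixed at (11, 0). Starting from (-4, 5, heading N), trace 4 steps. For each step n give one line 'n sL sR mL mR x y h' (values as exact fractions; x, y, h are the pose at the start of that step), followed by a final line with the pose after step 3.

0 24/65 24/41 2052/2665 -12/65 -4 5 N
1 6/13 30/53 549/689 -3/13 -4 6 E
2 120/169 120/281 37140/47489 -60/169 -3 6 S
3 20/39 60/137 3710/5343 -10/39 -3 5 W
final -4 5 N

n=0: pose=(-4,5,N); sL=24/65, sR=24/41; mL=2052/2665, mR=-12/65; mL+mR=24/41 → advance +1; mR−mL=-2544/2665 → turn -1·90°
n=1: pose=(-4,6,E); sL=6/13, sR=30/53; mL=549/689, mR=-3/13; mL+mR=30/53 → advance +1; mR−mL=-708/689 → turn -1·90°
n=2: pose=(-3,6,S); sL=120/169, sR=120/281; mL=37140/47489, mR=-60/169; mL+mR=120/281 → advance +1; mR−mL=-54000/47489 → turn -1·90°
n=3: pose=(-3,5,W); sL=20/39, sR=60/137; mL=3710/5343, mR=-10/39; mL+mR=60/137 → advance +1; mR−mL=-5080/5343 → turn -1·90°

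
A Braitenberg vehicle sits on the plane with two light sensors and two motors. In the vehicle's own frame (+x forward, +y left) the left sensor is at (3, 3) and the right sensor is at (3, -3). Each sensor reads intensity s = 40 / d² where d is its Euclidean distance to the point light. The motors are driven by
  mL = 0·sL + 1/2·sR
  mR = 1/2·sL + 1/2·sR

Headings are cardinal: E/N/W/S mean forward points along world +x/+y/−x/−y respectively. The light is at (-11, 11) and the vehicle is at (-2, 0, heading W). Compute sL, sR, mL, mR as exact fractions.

5/29 2/5 1/5 83/290

left sensor world pos  = (-5, -3); dL² = 232
right sensor world pos = (-5, 3); dR² = 100
sL = 40/232 = 5/29
sR = 40/100 = 2/5
mL = 0·sL + 1/2·sR = 1/5
mR = 1/2·sL + 1/2·sR = 83/290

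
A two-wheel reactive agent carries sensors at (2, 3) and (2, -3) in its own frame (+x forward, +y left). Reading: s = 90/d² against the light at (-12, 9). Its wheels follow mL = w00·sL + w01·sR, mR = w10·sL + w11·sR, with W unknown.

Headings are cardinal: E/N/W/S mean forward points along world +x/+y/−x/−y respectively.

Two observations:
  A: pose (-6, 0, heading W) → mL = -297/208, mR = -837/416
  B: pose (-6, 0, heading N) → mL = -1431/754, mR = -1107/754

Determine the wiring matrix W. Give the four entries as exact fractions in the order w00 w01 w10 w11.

obs A: pose=(-6,0,W) → sL=9/16, sR=45/26, mL=-297/208, mR=-837/416
obs B: pose=(-6,0,N) → sL=45/29, sR=9/13, mL=-1431/754, mR=-1107/754
sensor matrix S = [[9/16, 45/26], [45/29, 9/13]]; det S = -13851/6032
solve [mL_A; mL_B] = S·[w00; w01] and [mR_A; mR_B] = S·[w10; w11]:
  w00 = -1, w01 = -1/2, w10 = -1/2, w11 = -1

-1 -1/2 -1/2 -1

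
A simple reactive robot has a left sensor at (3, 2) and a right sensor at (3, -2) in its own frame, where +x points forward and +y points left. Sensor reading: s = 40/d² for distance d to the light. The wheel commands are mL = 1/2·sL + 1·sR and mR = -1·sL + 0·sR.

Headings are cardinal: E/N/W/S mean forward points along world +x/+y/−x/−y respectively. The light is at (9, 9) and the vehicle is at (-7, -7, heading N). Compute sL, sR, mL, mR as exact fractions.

left sensor world pos  = (-9, -4); dL² = 493
right sensor world pos = (-5, -4); dR² = 365
sL = 40/493 = 40/493
sR = 40/365 = 8/73
mL = 1/2·sL + 1·sR = 5404/35989
mR = -1·sL + 0·sR = -40/493

40/493 8/73 5404/35989 -40/493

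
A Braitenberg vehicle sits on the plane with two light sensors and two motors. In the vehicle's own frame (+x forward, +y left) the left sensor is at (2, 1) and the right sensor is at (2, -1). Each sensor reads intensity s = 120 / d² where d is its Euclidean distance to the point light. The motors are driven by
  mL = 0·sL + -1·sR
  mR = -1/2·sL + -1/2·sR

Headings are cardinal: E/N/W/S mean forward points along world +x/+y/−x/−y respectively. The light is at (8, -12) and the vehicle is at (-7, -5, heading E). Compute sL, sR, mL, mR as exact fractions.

120/233 24/41 -24/41 -5256/9553

left sensor world pos  = (-5, -4); dL² = 233
right sensor world pos = (-5, -6); dR² = 205
sL = 120/233 = 120/233
sR = 120/205 = 24/41
mL = 0·sL + -1·sR = -24/41
mR = -1/2·sL + -1/2·sR = -5256/9553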